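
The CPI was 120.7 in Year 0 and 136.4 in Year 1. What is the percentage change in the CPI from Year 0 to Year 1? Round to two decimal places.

Change = (136.4 − 120.7) / 120.7 × 100
       = 15.7 / 120.7 × 100 = 13.0075%

13.01%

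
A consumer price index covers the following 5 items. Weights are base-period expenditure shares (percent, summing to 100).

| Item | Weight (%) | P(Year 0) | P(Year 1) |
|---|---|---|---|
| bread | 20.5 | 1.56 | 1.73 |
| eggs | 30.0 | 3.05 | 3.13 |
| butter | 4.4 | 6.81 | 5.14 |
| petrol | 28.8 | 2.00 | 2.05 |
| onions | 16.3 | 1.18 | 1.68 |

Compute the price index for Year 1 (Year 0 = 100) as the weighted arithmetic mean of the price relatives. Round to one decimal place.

bread: 20.5 × (1.73/1.56) = 20.5 × 1.108974 = 22.7340
eggs: 30.0 × (3.13/3.05) = 30.0 × 1.026230 = 30.7869
butter: 4.4 × (5.14/6.81) = 4.4 × 0.754772 = 3.3210
petrol: 28.8 × (2.05/2.00) = 28.8 × 1.025000 = 29.5200
onions: 16.3 × (1.68/1.18) = 16.3 × 1.423729 = 23.2068
Index = Σ wᵢ·(p₁ᵢ/p₀ᵢ) = 22.7340 + 30.7869 + 3.3210 + 29.5200 + 23.2068 = 109.5686

109.6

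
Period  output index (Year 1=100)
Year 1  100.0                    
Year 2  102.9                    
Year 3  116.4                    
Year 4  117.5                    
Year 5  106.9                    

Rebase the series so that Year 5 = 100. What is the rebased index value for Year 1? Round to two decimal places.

Rebased(Year 1) = 100.0 / 106.9 × 100 = 93.5454

93.55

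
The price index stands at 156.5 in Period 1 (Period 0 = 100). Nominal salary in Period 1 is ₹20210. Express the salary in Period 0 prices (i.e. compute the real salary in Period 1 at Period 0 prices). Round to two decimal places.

12913.74

Real = Nominal ÷ (Index/100) = 20210 ÷ (156.5/100)
     = 20210 ÷ 1.565 = 12913.7380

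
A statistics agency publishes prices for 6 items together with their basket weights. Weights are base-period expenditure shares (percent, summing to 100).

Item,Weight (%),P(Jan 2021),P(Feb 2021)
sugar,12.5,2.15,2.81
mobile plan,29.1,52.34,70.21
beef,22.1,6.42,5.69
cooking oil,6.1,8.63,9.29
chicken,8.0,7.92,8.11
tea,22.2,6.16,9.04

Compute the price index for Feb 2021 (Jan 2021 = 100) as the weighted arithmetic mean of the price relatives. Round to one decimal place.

sugar: 12.5 × (2.81/2.15) = 12.5 × 1.306977 = 16.3372
mobile plan: 29.1 × (70.21/52.34) = 29.1 × 1.341421 = 39.0354
beef: 22.1 × (5.69/6.42) = 22.1 × 0.886293 = 19.5871
cooking oil: 6.1 × (9.29/8.63) = 6.1 × 1.076477 = 6.5665
chicken: 8.0 × (8.11/7.92) = 8.0 × 1.023990 = 8.1919
tea: 22.2 × (9.04/6.16) = 22.2 × 1.467532 = 32.5792
Index = Σ wᵢ·(p₁ᵢ/p₀ᵢ) = 16.3372 + 39.0354 + 19.5871 + 6.5665 + 8.1919 + 32.5792 = 122.2973

122.3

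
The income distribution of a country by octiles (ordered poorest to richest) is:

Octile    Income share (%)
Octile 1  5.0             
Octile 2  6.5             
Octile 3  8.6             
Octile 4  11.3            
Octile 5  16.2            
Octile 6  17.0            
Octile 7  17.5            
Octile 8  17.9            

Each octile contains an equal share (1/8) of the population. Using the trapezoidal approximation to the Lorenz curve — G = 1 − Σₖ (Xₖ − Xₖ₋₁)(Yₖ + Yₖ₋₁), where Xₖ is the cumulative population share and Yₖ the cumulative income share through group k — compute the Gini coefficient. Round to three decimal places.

0.219

Cumulative income shares Yₖ: 0.0500, 0.1150, 0.2010, 0.3140, 0.4760, 0.6460, 0.8210, 1.0000
Σ (Xₖ−Xₖ₋₁)(Yₖ+Yₖ₋₁) = (1/8)(0.0500+0.0000) + (1/8)(0.1150+0.0500) + (1/8)(0.2010+0.1150) + (1/8)(0.3140+0.2010) + (1/8)(0.4760+0.3140) + (1/8)(0.6460+0.4760) + (1/8)(0.8210+0.6460) + (1/8)(1.0000+0.8210)
  = 0.0063 + 0.0206 + 0.0395 + 0.0644 + 0.0988 + 0.1402 + 0.1834 + 0.2276 = 0.7807
G = 1 − 0.7807 = 0.2193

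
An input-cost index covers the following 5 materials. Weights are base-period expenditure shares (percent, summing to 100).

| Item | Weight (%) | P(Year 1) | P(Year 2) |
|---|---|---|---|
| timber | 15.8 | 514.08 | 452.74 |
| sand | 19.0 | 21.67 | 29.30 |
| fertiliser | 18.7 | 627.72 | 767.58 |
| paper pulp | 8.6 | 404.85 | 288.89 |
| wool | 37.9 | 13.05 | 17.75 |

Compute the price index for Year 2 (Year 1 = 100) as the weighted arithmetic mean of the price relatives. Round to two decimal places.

timber: 15.8 × (452.74/514.08) = 15.8 × 0.880680 = 13.9147
sand: 19.0 × (29.30/21.67) = 19.0 × 1.352100 = 25.6899
fertiliser: 18.7 × (767.58/627.72) = 18.7 × 1.222806 = 22.8665
paper pulp: 8.6 × (288.89/404.85) = 8.6 × 0.713573 = 6.1367
wool: 37.9 × (17.75/13.05) = 37.9 × 1.360153 = 51.5498
Index = Σ wᵢ·(p₁ᵢ/p₀ᵢ) = 13.9147 + 25.6899 + 22.8665 + 6.1367 + 51.5498 = 120.1577

120.16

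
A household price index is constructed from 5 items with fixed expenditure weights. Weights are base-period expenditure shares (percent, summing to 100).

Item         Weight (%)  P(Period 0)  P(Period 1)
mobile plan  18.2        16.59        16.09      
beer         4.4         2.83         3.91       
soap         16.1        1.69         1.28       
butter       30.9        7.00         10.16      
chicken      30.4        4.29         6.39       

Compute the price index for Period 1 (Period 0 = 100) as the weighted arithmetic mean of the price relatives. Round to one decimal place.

mobile plan: 18.2 × (16.09/16.59) = 18.2 × 0.969861 = 17.6515
beer: 4.4 × (3.91/2.83) = 4.4 × 1.381625 = 6.0792
soap: 16.1 × (1.28/1.69) = 16.1 × 0.757396 = 12.1941
butter: 30.9 × (10.16/7.00) = 30.9 × 1.451429 = 44.8491
chicken: 30.4 × (6.39/4.29) = 30.4 × 1.489510 = 45.2811
Index = Σ wᵢ·(p₁ᵢ/p₀ᵢ) = 17.6515 + 6.0792 + 12.1941 + 44.8491 + 45.2811 = 126.0550

126.1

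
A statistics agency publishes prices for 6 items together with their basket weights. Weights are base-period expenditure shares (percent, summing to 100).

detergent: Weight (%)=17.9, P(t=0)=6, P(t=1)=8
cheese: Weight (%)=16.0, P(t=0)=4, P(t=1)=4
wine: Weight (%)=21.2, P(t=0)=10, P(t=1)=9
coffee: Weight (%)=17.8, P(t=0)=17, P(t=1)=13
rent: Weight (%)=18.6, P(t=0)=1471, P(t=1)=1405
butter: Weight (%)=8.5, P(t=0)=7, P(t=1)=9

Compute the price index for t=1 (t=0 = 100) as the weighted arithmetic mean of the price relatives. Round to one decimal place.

detergent: 17.9 × (8/6) = 17.9 × 1.333333 = 23.8667
cheese: 16.0 × (4/4) = 16.0 × 1.000000 = 16.0000
wine: 21.2 × (9/10) = 21.2 × 0.900000 = 19.0800
coffee: 17.8 × (13/17) = 17.8 × 0.764706 = 13.6118
rent: 18.6 × (1405/1471) = 18.6 × 0.955133 = 17.7655
butter: 8.5 × (9/7) = 8.5 × 1.285714 = 10.9286
Index = Σ wᵢ·(p₁ᵢ/p₀ᵢ) = 23.8667 + 16.0000 + 19.0800 + 13.6118 + 17.7655 + 10.9286 = 101.2525

101.3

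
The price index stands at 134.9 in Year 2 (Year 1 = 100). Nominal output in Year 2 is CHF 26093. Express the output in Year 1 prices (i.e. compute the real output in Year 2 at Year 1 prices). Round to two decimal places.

Real = Nominal ÷ (Index/100) = 26093 ÷ (134.9/100)
     = 26093 ÷ 1.349 = 19342.4759

19342.48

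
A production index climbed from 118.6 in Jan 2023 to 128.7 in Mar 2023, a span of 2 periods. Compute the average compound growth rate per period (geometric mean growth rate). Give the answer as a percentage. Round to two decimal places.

4.17%

Growth factor = (128.7/118.6)^(1/2) = (1.085160)^(1/2) = 1.041710
Growth rate = 1.041710 − 1 = 0.041710 = 4.1710%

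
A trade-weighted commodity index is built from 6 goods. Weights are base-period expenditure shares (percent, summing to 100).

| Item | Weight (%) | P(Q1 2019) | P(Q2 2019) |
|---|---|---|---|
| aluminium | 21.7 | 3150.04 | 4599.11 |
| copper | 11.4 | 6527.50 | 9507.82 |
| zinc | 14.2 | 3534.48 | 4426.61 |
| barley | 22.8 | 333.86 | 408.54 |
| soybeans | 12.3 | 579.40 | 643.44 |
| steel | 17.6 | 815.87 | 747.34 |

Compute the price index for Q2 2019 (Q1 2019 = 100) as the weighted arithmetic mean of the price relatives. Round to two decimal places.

123.75

aluminium: 21.7 × (4599.11/3150.04) = 21.7 × 1.460016 = 31.6824
copper: 11.4 × (9507.82/6527.50) = 11.4 × 1.456579 = 16.6050
zinc: 14.2 × (4426.61/3534.48) = 14.2 × 1.252408 = 17.7842
barley: 22.8 × (408.54/333.86) = 22.8 × 1.223687 = 27.9001
soybeans: 12.3 × (643.44/579.40) = 12.3 × 1.110528 = 13.6595
steel: 17.6 × (747.34/815.87) = 17.6 × 0.916004 = 16.1217
Index = Σ wᵢ·(p₁ᵢ/p₀ᵢ) = 31.6824 + 16.6050 + 17.7842 + 27.9001 + 13.6595 + 16.1217 = 123.7528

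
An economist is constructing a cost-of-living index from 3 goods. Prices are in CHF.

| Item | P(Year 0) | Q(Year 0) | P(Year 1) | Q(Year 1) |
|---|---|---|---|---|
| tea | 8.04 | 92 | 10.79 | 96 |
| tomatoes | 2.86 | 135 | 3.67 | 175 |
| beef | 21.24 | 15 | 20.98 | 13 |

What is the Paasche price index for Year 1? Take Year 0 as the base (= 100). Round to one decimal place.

126.0

Paasche price index uses current-period quantities as weights.
ΣP(Year 1)·Q(Year 1) = 10.79×96 + 3.67×175 + 20.98×13 = 1035.84 + 642.25 + 272.74 = 1950.83
ΣP(Year 0)·Q(Year 1) = 8.04×96 + 2.86×175 + 21.24×13 = 771.84 + 500.5 + 276.12 = 1548.46
Index = 1950.83 / 1548.46 × 100 = 125.9852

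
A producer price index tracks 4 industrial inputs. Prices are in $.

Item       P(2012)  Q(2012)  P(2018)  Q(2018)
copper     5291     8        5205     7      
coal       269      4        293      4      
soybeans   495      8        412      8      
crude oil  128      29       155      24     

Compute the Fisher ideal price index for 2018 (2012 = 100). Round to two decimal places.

Laspeyres component (base-period weights):
ΣP(2018)Q(2012) = 5205×8 + 293×4 + 412×8 + 155×29 = 41640 + 1172 + 3296 + 4495 = 50603
ΣP(2012)Q(2012) = 5291×8 + 269×4 + 495×8 + 128×29 = 42328 + 1076 + 3960 + 3712 = 51076
L = 50603 / 51076 × 100 = 99.0739
Paasche component (current-period weights):
ΣP(2018)Q(2018) = 5205×7 + 293×4 + 412×8 + 155×24 = 36435 + 1172 + 3296 + 3720 = 44623
ΣP(2012)Q(2018) = 5291×7 + 269×4 + 495×8 + 128×24 = 37037 + 1076 + 3960 + 3072 = 45145
P = 44623 / 45145 × 100 = 98.8437
Fisher = √(L × P) = √(99.0739 × 98.8437) = 98.9588

98.96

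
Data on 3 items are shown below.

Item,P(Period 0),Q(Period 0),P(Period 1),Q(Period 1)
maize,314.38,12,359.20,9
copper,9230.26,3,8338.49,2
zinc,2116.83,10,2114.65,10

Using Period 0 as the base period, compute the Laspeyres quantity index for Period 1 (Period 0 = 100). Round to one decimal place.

80.7

Laspeyres quantity index uses base-period prices as weights.
ΣP(Period 0)·Q(Period 1) = 314.38×9 + 9230.26×2 + 2116.83×10 = 2829.42 + 18460.52 + 21168.3 = 42458.24
ΣP(Period 0)·Q(Period 0) = 314.38×12 + 9230.26×3 + 2116.83×10 = 3772.56 + 27690.78 + 21168.3 = 52631.64
Index = 42458.24 / 52631.64 × 100 = 80.6706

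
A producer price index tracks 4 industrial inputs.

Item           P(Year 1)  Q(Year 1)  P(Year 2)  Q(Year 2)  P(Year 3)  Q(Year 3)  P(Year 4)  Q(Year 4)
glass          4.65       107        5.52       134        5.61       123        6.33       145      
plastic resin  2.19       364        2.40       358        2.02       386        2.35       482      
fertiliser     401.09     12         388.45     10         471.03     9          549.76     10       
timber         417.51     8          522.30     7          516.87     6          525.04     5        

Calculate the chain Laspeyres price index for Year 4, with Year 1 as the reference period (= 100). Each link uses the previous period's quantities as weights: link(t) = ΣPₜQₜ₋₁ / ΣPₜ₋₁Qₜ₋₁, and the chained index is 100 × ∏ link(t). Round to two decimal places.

Link Year 1→Year 2:
ΣP(Year 2)Q(Year 1) = 5.52×107 + 2.40×364 + 388.45×12 + 522.30×8 = 590.64 + 873.6 + 4661.4 + 4178.4 = 10304.04
ΣP(Year 1)Q(Year 1) = 4.65×107 + 2.19×364 + 401.09×12 + 417.51×8 = 497.55 + 797.16 + 4813.08 + 3340.08 = 9447.87
link = 10304.04/9447.87 = 1.090620
Link Year 2→Year 3:
ΣP(Year 3)Q(Year 2) = 5.61×134 + 2.02×358 + 471.03×10 + 516.87×7 = 751.74 + 723.16 + 4710.3 + 3618.09 = 9803.29
ΣP(Year 2)Q(Year 2) = 5.52×134 + 2.40×358 + 388.45×10 + 522.30×7 = 739.68 + 859.2 + 3884.5 + 3656.1 = 9139.48
link = 9803.29/9139.48 = 1.072631
Link Year 3→Year 4:
ΣP(Year 4)Q(Year 3) = 6.33×123 + 2.35×386 + 549.76×9 + 525.04×6 = 778.59 + 907.1 + 4947.84 + 3150.24 = 9783.77
ΣP(Year 3)Q(Year 3) = 5.61×123 + 2.02×386 + 471.03×9 + 516.87×6 = 690.03 + 779.72 + 4239.27 + 3101.22 = 8810.24
link = 9783.77/8810.24 = 1.110500
Chained index = 100 × 1.090620 × 1.072631 × 1.110500 = 129.9100

129.91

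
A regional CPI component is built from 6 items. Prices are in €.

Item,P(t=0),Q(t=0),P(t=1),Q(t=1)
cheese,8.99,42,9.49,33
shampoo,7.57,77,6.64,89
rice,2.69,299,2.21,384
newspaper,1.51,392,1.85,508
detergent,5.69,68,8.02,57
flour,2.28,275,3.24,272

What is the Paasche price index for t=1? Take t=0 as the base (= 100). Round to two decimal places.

Paasche price index uses current-period quantities as weights.
ΣP(t=1)·Q(t=1) = 9.49×33 + 6.64×89 + 2.21×384 + 1.85×508 + 8.02×57 + 3.24×272 = 313.17 + 590.96 + 848.64 + 939.8 + 457.14 + 881.28 = 4030.99
ΣP(t=0)·Q(t=1) = 8.99×33 + 7.57×89 + 2.69×384 + 1.51×508 + 5.69×57 + 2.28×272 = 296.67 + 673.73 + 1032.96 + 767.08 + 324.33 + 620.16 = 3714.93
Index = 4030.99 / 3714.93 × 100 = 108.5078

108.51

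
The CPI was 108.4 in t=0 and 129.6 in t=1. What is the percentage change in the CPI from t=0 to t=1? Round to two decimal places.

19.56%

Change = (129.6 − 108.4) / 108.4 × 100
       = 21.2 / 108.4 × 100 = 19.5572%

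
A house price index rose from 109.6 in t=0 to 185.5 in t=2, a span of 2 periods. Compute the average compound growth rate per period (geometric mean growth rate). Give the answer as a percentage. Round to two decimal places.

Growth factor = (185.5/109.6)^(1/2) = (1.692518)^(1/2) = 1.300968
Growth rate = 1.300968 − 1 = 0.300968 = 30.0968%

30.10%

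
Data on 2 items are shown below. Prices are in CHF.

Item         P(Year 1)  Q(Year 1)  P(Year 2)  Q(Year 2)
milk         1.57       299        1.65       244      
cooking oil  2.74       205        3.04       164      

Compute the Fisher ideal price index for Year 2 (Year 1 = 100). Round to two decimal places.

Laspeyres component (base-period weights):
ΣP(Year 2)Q(Year 1) = 1.65×299 + 3.04×205 = 493.35 + 623.2 = 1116.55
ΣP(Year 1)Q(Year 1) = 1.57×299 + 2.74×205 = 469.43 + 561.7 = 1031.13
L = 1116.55 / 1031.13 × 100 = 108.2841
Paasche component (current-period weights):
ΣP(Year 2)Q(Year 2) = 1.65×244 + 3.04×164 = 402.6 + 498.56 = 901.16
ΣP(Year 1)Q(Year 2) = 1.57×244 + 2.74×164 = 383.08 + 449.36 = 832.44
P = 901.16 / 832.44 × 100 = 108.2552
Fisher = √(L × P) = √(108.2841 × 108.2552) = 108.2697

108.27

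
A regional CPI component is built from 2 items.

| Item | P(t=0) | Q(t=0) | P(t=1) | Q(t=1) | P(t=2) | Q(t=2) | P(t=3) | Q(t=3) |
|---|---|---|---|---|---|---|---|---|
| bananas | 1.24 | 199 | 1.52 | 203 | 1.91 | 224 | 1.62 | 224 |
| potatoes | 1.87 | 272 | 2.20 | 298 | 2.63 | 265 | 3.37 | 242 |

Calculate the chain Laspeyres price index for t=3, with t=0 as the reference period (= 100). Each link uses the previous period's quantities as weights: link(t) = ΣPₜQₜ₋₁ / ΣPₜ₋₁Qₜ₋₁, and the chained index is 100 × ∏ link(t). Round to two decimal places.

161.80

Link t=0→t=1:
ΣP(t=1)Q(t=0) = 1.52×199 + 2.20×272 = 302.48 + 598.4 = 900.88
ΣP(t=0)Q(t=0) = 1.24×199 + 1.87×272 = 246.76 + 508.64 = 755.4
link = 900.88/755.4 = 1.192587
Link t=1→t=2:
ΣP(t=2)Q(t=1) = 1.91×203 + 2.63×298 = 387.73 + 783.74 = 1171.47
ΣP(t=1)Q(t=1) = 1.52×203 + 2.20×298 = 308.56 + 655.6 = 964.16
link = 1171.47/964.16 = 1.215016
Link t=2→t=3:
ΣP(t=3)Q(t=2) = 1.62×224 + 3.37×265 = 362.88 + 893.05 = 1255.93
ΣP(t=2)Q(t=2) = 1.91×224 + 2.63×265 = 427.84 + 696.95 = 1124.79
link = 1255.93/1124.79 = 1.116591
Chained index = 100 × 1.192587 × 1.215016 × 1.116591 = 161.7953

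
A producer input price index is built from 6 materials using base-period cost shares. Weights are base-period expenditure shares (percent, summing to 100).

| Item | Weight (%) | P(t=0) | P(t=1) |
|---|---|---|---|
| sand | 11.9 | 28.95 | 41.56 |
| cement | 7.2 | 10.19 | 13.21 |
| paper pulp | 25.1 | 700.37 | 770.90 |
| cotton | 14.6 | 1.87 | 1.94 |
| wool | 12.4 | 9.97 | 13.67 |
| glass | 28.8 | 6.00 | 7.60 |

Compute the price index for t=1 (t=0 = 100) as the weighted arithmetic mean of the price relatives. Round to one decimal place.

122.7

sand: 11.9 × (41.56/28.95) = 11.9 × 1.435579 = 17.0834
cement: 7.2 × (13.21/10.19) = 7.2 × 1.296369 = 9.3339
paper pulp: 25.1 × (770.90/700.37) = 25.1 × 1.100704 = 27.6277
cotton: 14.6 × (1.94/1.87) = 14.6 × 1.037433 = 15.1465
wool: 12.4 × (13.67/9.97) = 12.4 × 1.371113 = 17.0018
glass: 28.8 × (7.60/6.00) = 28.8 × 1.266667 = 36.4800
Index = Σ wᵢ·(p₁ᵢ/p₀ᵢ) = 17.0834 + 9.3339 + 27.6277 + 15.1465 + 17.0018 + 36.4800 = 122.6732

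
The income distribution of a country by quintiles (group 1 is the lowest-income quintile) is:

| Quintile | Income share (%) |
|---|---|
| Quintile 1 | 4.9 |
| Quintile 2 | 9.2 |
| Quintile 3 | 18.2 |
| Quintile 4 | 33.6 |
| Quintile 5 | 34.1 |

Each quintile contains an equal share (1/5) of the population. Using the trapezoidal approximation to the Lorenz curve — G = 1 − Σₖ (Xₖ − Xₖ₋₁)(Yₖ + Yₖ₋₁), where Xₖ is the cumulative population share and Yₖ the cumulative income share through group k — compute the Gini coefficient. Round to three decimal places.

Cumulative income shares Yₖ: 0.0490, 0.1410, 0.3230, 0.6590, 1.0000
Σ (Xₖ−Xₖ₋₁)(Yₖ+Yₖ₋₁) = (1/5)(0.0490+0.0000) + (1/5)(0.1410+0.0490) + (1/5)(0.3230+0.1410) + (1/5)(0.6590+0.3230) + (1/5)(1.0000+0.6590)
  = 0.0098 + 0.0380 + 0.0928 + 0.1964 + 0.3318 = 0.6688
G = 1 − 0.6688 = 0.3312

0.331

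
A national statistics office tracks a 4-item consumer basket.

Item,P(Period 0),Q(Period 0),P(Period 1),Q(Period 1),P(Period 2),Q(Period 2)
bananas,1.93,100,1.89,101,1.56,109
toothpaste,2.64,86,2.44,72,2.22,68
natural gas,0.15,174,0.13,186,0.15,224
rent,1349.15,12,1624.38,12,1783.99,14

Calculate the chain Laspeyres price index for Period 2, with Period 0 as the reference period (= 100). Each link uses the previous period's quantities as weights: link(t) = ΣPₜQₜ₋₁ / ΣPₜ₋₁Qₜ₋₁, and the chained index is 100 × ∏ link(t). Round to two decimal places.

Link Period 0→Period 1:
ΣP(Period 1)Q(Period 0) = 1.89×100 + 2.44×86 + 0.13×174 + 1624.38×12 = 189 + 209.84 + 22.62 + 19492.56 = 19914.02
ΣP(Period 0)Q(Period 0) = 1.93×100 + 2.64×86 + 0.15×174 + 1349.15×12 = 193 + 227.04 + 26.1 + 16189.8 = 16635.94
link = 19914.02/16635.94 = 1.197048
Link Period 1→Period 2:
ΣP(Period 2)Q(Period 1) = 1.56×101 + 2.22×72 + 0.15×186 + 1783.99×12 = 157.56 + 159.84 + 27.9 + 21407.88 = 21753.18
ΣP(Period 1)Q(Period 1) = 1.89×101 + 2.44×72 + 0.13×186 + 1624.38×12 = 190.89 + 175.68 + 24.18 + 19492.56 = 19883.31
link = 21753.18/19883.31 = 1.094042
Chained index = 100 × 1.197048 × 1.094042 = 130.9621

130.96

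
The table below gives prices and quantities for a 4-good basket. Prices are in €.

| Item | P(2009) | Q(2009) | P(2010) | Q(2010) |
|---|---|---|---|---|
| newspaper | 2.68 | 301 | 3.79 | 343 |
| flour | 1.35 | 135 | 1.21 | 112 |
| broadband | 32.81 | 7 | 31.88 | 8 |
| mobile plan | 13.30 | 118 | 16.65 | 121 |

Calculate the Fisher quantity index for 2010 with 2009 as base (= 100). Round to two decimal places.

105.82

Laspeyres component (base-period weights):
ΣP(2009)Q(2010) = 2.68×343 + 1.35×112 + 32.81×8 + 13.30×121 = 919.24 + 151.2 + 262.48 + 1609.3 = 2942.22
ΣP(2009)Q(2009) = 2.68×301 + 1.35×135 + 32.81×7 + 13.30×118 = 806.68 + 182.25 + 229.67 + 1569.4 = 2788
L = 2942.22 / 2788 × 100 = 105.5316
Paasche component (current-period weights):
ΣP(2010)Q(2010) = 3.79×343 + 1.21×112 + 31.88×8 + 16.65×121 = 1299.97 + 135.52 + 255.04 + 2014.65 = 3705.18
ΣP(2010)Q(2009) = 3.79×301 + 1.21×135 + 31.88×7 + 16.65×118 = 1140.79 + 163.35 + 223.16 + 1964.7 = 3492
P = 3705.18 / 3492 × 100 = 106.1048
Fisher = √(L × P) = √(105.5316 × 106.1048) = 105.8178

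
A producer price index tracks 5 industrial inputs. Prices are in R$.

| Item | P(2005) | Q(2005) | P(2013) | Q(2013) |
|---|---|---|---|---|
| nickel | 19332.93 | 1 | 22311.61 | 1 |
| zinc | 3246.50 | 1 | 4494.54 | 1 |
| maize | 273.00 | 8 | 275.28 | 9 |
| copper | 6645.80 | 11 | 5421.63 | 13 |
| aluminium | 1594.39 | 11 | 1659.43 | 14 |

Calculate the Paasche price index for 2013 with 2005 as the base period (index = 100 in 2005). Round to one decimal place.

92.0

Paasche price index uses current-period quantities as weights.
ΣP(2013)·Q(2013) = 22311.61×1 + 4494.54×1 + 275.28×9 + 5421.63×13 + 1659.43×14 = 22311.61 + 4494.54 + 2477.52 + 70481.19 + 23232.02 = 122996.88
ΣP(2005)·Q(2013) = 19332.93×1 + 3246.50×1 + 273.00×9 + 6645.80×13 + 1594.39×14 = 19332.93 + 3246.5 + 2457 + 86395.4 + 22321.46 = 133753.29
Index = 122996.88 / 133753.29 × 100 = 91.9580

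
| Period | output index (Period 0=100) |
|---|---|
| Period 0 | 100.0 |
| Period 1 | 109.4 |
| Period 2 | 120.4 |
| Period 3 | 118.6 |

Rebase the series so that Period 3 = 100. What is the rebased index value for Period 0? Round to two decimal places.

Rebased(Period 0) = 100.0 / 118.6 × 100 = 84.3170

84.32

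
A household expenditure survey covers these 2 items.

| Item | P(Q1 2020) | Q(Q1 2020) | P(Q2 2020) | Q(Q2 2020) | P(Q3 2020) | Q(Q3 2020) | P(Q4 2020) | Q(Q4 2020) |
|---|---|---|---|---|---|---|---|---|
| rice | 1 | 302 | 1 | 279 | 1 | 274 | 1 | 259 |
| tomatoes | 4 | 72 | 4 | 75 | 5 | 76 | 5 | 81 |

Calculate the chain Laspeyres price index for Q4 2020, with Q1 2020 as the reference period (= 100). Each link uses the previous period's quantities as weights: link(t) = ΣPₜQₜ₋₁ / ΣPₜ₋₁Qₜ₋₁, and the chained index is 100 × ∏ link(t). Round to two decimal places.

Link Q1 2020→Q2 2020:
ΣP(Q2 2020)Q(Q1 2020) = 1×302 + 4×72 = 302 + 288 = 590
ΣP(Q1 2020)Q(Q1 2020) = 1×302 + 4×72 = 302 + 288 = 590
link = 590/590 = 1.000000
Link Q2 2020→Q3 2020:
ΣP(Q3 2020)Q(Q2 2020) = 1×279 + 5×75 = 279 + 375 = 654
ΣP(Q2 2020)Q(Q2 2020) = 1×279 + 4×75 = 279 + 300 = 579
link = 654/579 = 1.129534
Link Q3 2020→Q4 2020:
ΣP(Q4 2020)Q(Q3 2020) = 1×274 + 5×76 = 274 + 380 = 654
ΣP(Q3 2020)Q(Q3 2020) = 1×274 + 5×76 = 274 + 380 = 654
link = 654/654 = 1.000000
Chained index = 100 × 1.000000 × 1.129534 × 1.000000 = 112.9534

112.95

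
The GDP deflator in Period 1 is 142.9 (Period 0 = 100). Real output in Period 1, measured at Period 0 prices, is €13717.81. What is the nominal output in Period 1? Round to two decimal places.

Nominal = Real × (Index/100) = 13717.81 × (142.9/100)
        = 13717.81 × 1.429 = 19602.7505

19602.75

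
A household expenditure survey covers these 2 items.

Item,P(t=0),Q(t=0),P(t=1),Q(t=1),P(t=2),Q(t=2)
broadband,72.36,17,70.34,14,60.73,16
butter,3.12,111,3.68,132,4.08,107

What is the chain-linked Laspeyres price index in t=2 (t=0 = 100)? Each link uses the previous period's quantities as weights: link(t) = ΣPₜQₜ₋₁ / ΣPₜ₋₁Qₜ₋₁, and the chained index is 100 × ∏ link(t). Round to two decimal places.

96.11

Link t=0→t=1:
ΣP(t=1)Q(t=0) = 70.34×17 + 3.68×111 = 1195.78 + 408.48 = 1604.26
ΣP(t=0)Q(t=0) = 72.36×17 + 3.12×111 = 1230.12 + 346.32 = 1576.44
link = 1604.26/1576.44 = 1.017647
Link t=1→t=2:
ΣP(t=2)Q(t=1) = 60.73×14 + 4.08×132 = 850.22 + 538.56 = 1388.78
ΣP(t=1)Q(t=1) = 70.34×14 + 3.68×132 = 984.76 + 485.76 = 1470.52
link = 1388.78/1470.52 = 0.944414
Chained index = 100 × 1.017647 × 0.944414 = 96.1081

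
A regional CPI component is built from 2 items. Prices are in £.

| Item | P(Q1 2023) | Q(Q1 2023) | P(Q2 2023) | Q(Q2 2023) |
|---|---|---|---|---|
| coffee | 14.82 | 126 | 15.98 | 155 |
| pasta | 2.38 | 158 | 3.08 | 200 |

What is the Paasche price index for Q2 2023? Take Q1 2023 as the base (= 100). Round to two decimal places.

111.53

Paasche price index uses current-period quantities as weights.
ΣP(Q2 2023)·Q(Q2 2023) = 15.98×155 + 3.08×200 = 2476.9 + 616 = 3092.9
ΣP(Q1 2023)·Q(Q2 2023) = 14.82×155 + 2.38×200 = 2297.1 + 476 = 2773.1
Index = 3092.9 / 2773.1 × 100 = 111.5322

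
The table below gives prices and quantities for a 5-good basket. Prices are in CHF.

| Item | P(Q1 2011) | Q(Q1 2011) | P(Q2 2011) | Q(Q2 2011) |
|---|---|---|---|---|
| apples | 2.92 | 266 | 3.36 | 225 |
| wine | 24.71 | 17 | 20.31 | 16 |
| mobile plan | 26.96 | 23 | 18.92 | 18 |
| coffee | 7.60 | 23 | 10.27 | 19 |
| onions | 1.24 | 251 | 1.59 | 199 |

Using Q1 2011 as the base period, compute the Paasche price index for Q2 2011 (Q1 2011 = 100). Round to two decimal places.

100.22

Paasche price index uses current-period quantities as weights.
ΣP(Q2 2011)·Q(Q2 2011) = 3.36×225 + 20.31×16 + 18.92×18 + 10.27×19 + 1.59×199 = 756 + 324.96 + 340.56 + 195.13 + 316.41 = 1933.06
ΣP(Q1 2011)·Q(Q2 2011) = 2.92×225 + 24.71×16 + 26.96×18 + 7.60×19 + 1.24×199 = 657 + 395.36 + 485.28 + 144.4 + 246.76 = 1928.8
Index = 1933.06 / 1928.8 × 100 = 100.2209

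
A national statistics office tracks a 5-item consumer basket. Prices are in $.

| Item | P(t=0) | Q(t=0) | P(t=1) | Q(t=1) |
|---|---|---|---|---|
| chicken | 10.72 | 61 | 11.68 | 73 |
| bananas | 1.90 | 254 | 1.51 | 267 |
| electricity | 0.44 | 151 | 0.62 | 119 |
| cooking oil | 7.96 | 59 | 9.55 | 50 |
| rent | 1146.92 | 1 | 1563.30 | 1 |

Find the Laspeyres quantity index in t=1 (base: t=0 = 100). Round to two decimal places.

102.40

Laspeyres quantity index uses base-period prices as weights.
ΣP(t=0)·Q(t=1) = 10.72×73 + 1.90×267 + 0.44×119 + 7.96×50 + 1146.92×1 = 782.56 + 507.3 + 52.36 + 398 + 1146.92 = 2887.14
ΣP(t=0)·Q(t=0) = 10.72×61 + 1.90×254 + 0.44×151 + 7.96×59 + 1146.92×1 = 653.92 + 482.6 + 66.44 + 469.64 + 1146.92 = 2819.52
Index = 2887.14 / 2819.52 × 100 = 102.3983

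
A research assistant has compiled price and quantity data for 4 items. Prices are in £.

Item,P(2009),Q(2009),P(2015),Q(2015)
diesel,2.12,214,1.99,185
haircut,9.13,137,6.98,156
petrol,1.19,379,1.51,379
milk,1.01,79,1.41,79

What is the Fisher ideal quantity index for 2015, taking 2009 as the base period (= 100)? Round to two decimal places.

Laspeyres component (base-period weights):
ΣP(2009)Q(2015) = 2.12×185 + 9.13×156 + 1.19×379 + 1.01×79 = 392.2 + 1424.28 + 451.01 + 79.79 = 2347.28
ΣP(2009)Q(2009) = 2.12×214 + 9.13×137 + 1.19×379 + 1.01×79 = 453.68 + 1250.81 + 451.01 + 79.79 = 2235.29
L = 2347.28 / 2235.29 × 100 = 105.0101
Paasche component (current-period weights):
ΣP(2015)Q(2015) = 1.99×185 + 6.98×156 + 1.51×379 + 1.41×79 = 368.15 + 1088.88 + 572.29 + 111.39 = 2140.71
ΣP(2015)Q(2009) = 1.99×214 + 6.98×137 + 1.51×379 + 1.41×79 = 425.86 + 956.26 + 572.29 + 111.39 = 2065.8
P = 2140.71 / 2065.8 × 100 = 103.6262
Fisher = √(L × P) = √(105.0101 × 103.6262) = 104.3158

104.32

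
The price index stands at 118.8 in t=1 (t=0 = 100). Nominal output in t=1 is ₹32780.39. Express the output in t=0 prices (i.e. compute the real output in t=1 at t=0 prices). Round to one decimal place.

Real = Nominal ÷ (Index/100) = 32780.39 ÷ (118.8/100)
     = 32780.39 ÷ 1.188 = 27592.9209

27592.9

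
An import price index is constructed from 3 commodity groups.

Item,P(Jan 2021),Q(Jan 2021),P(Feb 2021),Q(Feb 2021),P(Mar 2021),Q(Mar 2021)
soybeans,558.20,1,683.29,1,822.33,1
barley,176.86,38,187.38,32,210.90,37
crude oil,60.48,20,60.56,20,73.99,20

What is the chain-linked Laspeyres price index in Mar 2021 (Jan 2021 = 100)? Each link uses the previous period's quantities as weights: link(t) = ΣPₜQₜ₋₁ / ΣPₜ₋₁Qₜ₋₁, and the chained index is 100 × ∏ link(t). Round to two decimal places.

121.82

Link Jan 2021→Feb 2021:
ΣP(Feb 2021)Q(Jan 2021) = 683.29×1 + 187.38×38 + 60.56×20 = 683.29 + 7120.44 + 1211.2 = 9014.93
ΣP(Jan 2021)Q(Jan 2021) = 558.20×1 + 176.86×38 + 60.48×20 = 558.2 + 6720.68 + 1209.6 = 8488.48
link = 9014.93/8488.48 = 1.062019
Link Feb 2021→Mar 2021:
ΣP(Mar 2021)Q(Feb 2021) = 822.33×1 + 210.90×32 + 73.99×20 = 822.33 + 6748.8 + 1479.8 = 9050.93
ΣP(Feb 2021)Q(Feb 2021) = 683.29×1 + 187.38×32 + 60.56×20 = 683.29 + 5996.16 + 1211.2 = 7890.65
link = 9050.93/7890.65 = 1.147045
Chained index = 100 × 1.062019 × 1.147045 = 121.8184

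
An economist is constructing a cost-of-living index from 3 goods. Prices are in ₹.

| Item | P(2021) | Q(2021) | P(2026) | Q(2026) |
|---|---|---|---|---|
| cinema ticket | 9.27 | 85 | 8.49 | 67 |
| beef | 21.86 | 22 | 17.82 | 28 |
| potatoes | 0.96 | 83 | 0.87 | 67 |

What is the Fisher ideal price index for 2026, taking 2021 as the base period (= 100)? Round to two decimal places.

87.36

Laspeyres component (base-period weights):
ΣP(2026)Q(2021) = 8.49×85 + 17.82×22 + 0.87×83 = 721.65 + 392.04 + 72.21 = 1185.9
ΣP(2021)Q(2021) = 9.27×85 + 21.86×22 + 0.96×83 = 787.95 + 480.92 + 79.68 = 1348.55
L = 1185.9 / 1348.55 × 100 = 87.9389
Paasche component (current-period weights):
ΣP(2026)Q(2026) = 8.49×67 + 17.82×28 + 0.87×67 = 568.83 + 498.96 + 58.29 = 1126.08
ΣP(2021)Q(2026) = 9.27×67 + 21.86×28 + 0.96×67 = 621.09 + 612.08 + 64.32 = 1297.49
P = 1126.08 / 1297.49 × 100 = 86.7891
Fisher = √(L × P) = √(87.9389 × 86.7891) = 87.3621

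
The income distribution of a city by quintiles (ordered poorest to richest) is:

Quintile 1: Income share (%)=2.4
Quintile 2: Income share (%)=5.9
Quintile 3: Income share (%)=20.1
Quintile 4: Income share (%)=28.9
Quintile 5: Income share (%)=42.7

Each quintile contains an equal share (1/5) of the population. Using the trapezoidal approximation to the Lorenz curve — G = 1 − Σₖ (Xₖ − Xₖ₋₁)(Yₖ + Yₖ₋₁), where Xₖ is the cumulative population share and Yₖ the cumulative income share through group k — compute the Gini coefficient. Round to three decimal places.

Cumulative income shares Yₖ: 0.0240, 0.0830, 0.2840, 0.5730, 1.0000
Σ (Xₖ−Xₖ₋₁)(Yₖ+Yₖ₋₁) = (1/5)(0.0240+0.0000) + (1/5)(0.0830+0.0240) + (1/5)(0.2840+0.0830) + (1/5)(0.5730+0.2840) + (1/5)(1.0000+0.5730)
  = 0.0048 + 0.0214 + 0.0734 + 0.1714 + 0.3146 = 0.5856
G = 1 − 0.5856 = 0.4144

0.414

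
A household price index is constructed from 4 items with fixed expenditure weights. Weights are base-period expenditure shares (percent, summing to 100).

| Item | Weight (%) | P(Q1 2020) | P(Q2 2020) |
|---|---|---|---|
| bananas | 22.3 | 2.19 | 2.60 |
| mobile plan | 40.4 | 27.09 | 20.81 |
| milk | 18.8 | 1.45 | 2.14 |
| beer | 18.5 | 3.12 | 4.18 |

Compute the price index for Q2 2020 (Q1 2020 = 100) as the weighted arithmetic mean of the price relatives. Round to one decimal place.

110.0

bananas: 22.3 × (2.60/2.19) = 22.3 × 1.187215 = 26.4749
mobile plan: 40.4 × (20.81/27.09) = 40.4 × 0.768180 = 31.0345
milk: 18.8 × (2.14/1.45) = 18.8 × 1.475862 = 27.7462
beer: 18.5 × (4.18/3.12) = 18.5 × 1.339744 = 24.7853
Index = Σ wᵢ·(p₁ᵢ/p₀ᵢ) = 26.4749 + 31.0345 + 27.7462 + 24.7853 = 110.0408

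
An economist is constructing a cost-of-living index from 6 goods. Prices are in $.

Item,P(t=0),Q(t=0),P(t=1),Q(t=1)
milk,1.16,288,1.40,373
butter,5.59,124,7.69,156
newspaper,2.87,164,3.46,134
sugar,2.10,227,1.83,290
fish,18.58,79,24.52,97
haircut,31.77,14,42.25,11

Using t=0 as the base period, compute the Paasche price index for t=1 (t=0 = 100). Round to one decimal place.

Paasche price index uses current-period quantities as weights.
ΣP(t=1)·Q(t=1) = 1.40×373 + 7.69×156 + 3.46×134 + 1.83×290 + 24.52×97 + 42.25×11 = 522.2 + 1199.64 + 463.64 + 530.7 + 2378.44 + 464.75 = 5559.37
ΣP(t=0)·Q(t=1) = 1.16×373 + 5.59×156 + 2.87×134 + 2.10×290 + 18.58×97 + 31.77×11 = 432.68 + 872.04 + 384.58 + 609 + 1802.26 + 349.47 = 4450.03
Index = 5559.37 / 4450.03 × 100 = 124.9288

124.9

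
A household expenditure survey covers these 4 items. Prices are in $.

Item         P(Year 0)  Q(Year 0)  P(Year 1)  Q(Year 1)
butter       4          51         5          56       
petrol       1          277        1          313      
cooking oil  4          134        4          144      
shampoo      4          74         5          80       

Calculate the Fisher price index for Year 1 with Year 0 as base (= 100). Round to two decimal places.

Laspeyres component (base-period weights):
ΣP(Year 1)Q(Year 0) = 5×51 + 1×277 + 4×134 + 5×74 = 255 + 277 + 536 + 370 = 1438
ΣP(Year 0)Q(Year 0) = 4×51 + 1×277 + 4×134 + 4×74 = 204 + 277 + 536 + 296 = 1313
L = 1438 / 1313 × 100 = 109.5202
Paasche component (current-period weights):
ΣP(Year 1)Q(Year 1) = 5×56 + 1×313 + 4×144 + 5×80 = 280 + 313 + 576 + 400 = 1569
ΣP(Year 0)Q(Year 1) = 4×56 + 1×313 + 4×144 + 4×80 = 224 + 313 + 576 + 320 = 1433
P = 1569 / 1433 × 100 = 109.4906
Fisher = √(L × P) = √(109.5202 × 109.4906) = 109.5054

109.51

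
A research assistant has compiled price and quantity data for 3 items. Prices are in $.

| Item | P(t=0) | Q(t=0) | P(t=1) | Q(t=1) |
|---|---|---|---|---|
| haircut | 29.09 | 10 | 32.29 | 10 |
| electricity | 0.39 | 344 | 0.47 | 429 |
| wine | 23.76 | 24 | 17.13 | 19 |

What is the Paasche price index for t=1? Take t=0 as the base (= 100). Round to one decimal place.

Paasche price index uses current-period quantities as weights.
ΣP(t=1)·Q(t=1) = 32.29×10 + 0.47×429 + 17.13×19 = 322.9 + 201.63 + 325.47 = 850
ΣP(t=0)·Q(t=1) = 29.09×10 + 0.39×429 + 23.76×19 = 290.9 + 167.31 + 451.44 = 909.65
Index = 850 / 909.65 × 100 = 93.4425

93.4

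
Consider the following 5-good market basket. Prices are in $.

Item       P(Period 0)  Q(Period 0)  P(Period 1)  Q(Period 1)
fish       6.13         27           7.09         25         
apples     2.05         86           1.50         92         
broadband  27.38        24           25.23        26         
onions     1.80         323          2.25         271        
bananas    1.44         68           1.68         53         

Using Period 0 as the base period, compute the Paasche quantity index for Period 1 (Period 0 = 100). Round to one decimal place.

94.5

Paasche quantity index uses current-period prices as weights.
ΣP(Period 1)·Q(Period 1) = 7.09×25 + 1.50×92 + 25.23×26 + 2.25×271 + 1.68×53 = 177.25 + 138 + 655.98 + 609.75 + 89.04 = 1670.02
ΣP(Period 1)·Q(Period 0) = 7.09×27 + 1.50×86 + 25.23×24 + 2.25×323 + 1.68×68 = 191.43 + 129 + 605.52 + 726.75 + 114.24 = 1766.94
Index = 1670.02 / 1766.94 × 100 = 94.5148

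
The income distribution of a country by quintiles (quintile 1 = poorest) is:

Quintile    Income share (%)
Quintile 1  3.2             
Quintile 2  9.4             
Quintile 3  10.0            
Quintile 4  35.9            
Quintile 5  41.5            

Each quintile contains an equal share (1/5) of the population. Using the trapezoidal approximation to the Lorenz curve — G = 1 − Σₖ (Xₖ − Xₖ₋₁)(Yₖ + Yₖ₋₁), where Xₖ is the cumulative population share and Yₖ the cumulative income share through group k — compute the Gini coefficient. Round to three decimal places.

Cumulative income shares Yₖ: 0.0320, 0.1260, 0.2260, 0.5850, 1.0000
Σ (Xₖ−Xₖ₋₁)(Yₖ+Yₖ₋₁) = (1/5)(0.0320+0.0000) + (1/5)(0.1260+0.0320) + (1/5)(0.2260+0.1260) + (1/5)(0.5850+0.2260) + (1/5)(1.0000+0.5850)
  = 0.0064 + 0.0316 + 0.0704 + 0.1622 + 0.3170 = 0.5876
G = 1 − 0.5876 = 0.4124

0.412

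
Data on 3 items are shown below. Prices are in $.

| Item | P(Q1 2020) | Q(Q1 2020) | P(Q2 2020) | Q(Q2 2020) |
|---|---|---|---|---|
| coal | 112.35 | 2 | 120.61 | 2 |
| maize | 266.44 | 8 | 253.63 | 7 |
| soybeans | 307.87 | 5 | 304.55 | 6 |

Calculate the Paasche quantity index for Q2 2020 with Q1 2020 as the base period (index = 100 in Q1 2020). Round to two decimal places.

101.34

Paasche quantity index uses current-period prices as weights.
ΣP(Q2 2020)·Q(Q2 2020) = 120.61×2 + 253.63×7 + 304.55×6 = 241.22 + 1775.41 + 1827.3 = 3843.93
ΣP(Q2 2020)·Q(Q1 2020) = 120.61×2 + 253.63×8 + 304.55×5 = 241.22 + 2029.04 + 1522.75 = 3793.01
Index = 3843.93 / 3793.01 × 100 = 101.3425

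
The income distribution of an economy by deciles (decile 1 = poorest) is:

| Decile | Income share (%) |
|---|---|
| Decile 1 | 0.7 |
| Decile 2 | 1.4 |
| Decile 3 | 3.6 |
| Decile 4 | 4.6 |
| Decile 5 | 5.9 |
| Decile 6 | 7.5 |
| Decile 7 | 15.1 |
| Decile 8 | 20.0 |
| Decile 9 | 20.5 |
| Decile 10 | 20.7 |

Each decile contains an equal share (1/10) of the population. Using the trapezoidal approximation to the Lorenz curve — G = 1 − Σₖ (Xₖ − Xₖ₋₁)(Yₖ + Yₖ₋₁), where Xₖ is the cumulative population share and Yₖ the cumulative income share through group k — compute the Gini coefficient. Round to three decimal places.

0.429

Cumulative income shares Yₖ: 0.0070, 0.0210, 0.0570, 0.1030, 0.1620, 0.2370, 0.3880, 0.5880, 0.7930, 1.0000
Σ (Xₖ−Xₖ₋₁)(Yₖ+Yₖ₋₁) = (1/10)(0.0070+0.0000) + (1/10)(0.0210+0.0070) + (1/10)(0.0570+0.0210) + (1/10)(0.1030+0.0570) + (1/10)(0.1620+0.1030) + (1/10)(0.2370+0.1620) + (1/10)(0.3880+0.2370) + (1/10)(0.5880+0.3880) + (1/10)(0.7930+0.5880) + (1/10)(1.0000+0.7930)
  = 0.0007 + 0.0028 + 0.0078 + 0.0160 + 0.0265 + 0.0399 + 0.0625 + 0.0976 + 0.1381 + 0.1793 = 0.5712
G = 1 − 0.5712 = 0.4288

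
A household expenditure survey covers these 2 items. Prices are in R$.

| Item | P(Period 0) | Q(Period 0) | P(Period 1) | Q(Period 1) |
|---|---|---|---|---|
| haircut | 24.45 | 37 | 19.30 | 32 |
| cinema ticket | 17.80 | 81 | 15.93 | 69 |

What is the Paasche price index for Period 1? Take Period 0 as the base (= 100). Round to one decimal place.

Paasche price index uses current-period quantities as weights.
ΣP(Period 1)·Q(Period 1) = 19.30×32 + 15.93×69 = 617.6 + 1099.17 = 1716.77
ΣP(Period 0)·Q(Period 1) = 24.45×32 + 17.80×69 = 782.4 + 1228.2 = 2010.6
Index = 1716.77 / 2010.6 × 100 = 85.3860

85.4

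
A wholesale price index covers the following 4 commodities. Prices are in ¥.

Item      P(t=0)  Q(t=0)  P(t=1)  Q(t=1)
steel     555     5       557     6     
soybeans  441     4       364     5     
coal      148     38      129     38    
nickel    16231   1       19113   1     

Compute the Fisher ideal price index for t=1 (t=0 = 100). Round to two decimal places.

Laspeyres component (base-period weights):
ΣP(t=1)Q(t=0) = 557×5 + 364×4 + 129×38 + 19113×1 = 2785 + 1456 + 4902 + 19113 = 28256
ΣP(t=0)Q(t=0) = 555×5 + 441×4 + 148×38 + 16231×1 = 2775 + 1764 + 5624 + 16231 = 26394
L = 28256 / 26394 × 100 = 107.0546
Paasche component (current-period weights):
ΣP(t=1)Q(t=1) = 557×6 + 364×5 + 129×38 + 19113×1 = 3342 + 1820 + 4902 + 19113 = 29177
ΣP(t=0)Q(t=1) = 555×6 + 441×5 + 148×38 + 16231×1 = 3330 + 2205 + 5624 + 16231 = 27390
P = 29177 / 27390 × 100 = 106.5243
Fisher = √(L × P) = √(107.0546 × 106.5243) = 106.7891

106.79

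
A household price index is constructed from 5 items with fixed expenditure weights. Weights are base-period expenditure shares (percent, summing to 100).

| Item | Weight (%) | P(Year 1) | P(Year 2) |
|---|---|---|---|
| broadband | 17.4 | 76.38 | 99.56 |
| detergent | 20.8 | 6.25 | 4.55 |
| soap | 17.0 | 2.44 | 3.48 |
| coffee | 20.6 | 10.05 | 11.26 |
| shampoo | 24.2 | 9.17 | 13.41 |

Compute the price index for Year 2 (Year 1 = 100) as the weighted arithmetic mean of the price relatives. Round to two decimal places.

broadband: 17.4 × (99.56/76.38) = 17.4 × 1.303483 = 22.6806
detergent: 20.8 × (4.55/6.25) = 20.8 × 0.728000 = 15.1424
soap: 17.0 × (3.48/2.44) = 17.0 × 1.426230 = 24.2459
coffee: 20.6 × (11.26/10.05) = 20.6 × 1.120398 = 23.0802
shampoo: 24.2 × (13.41/9.17) = 24.2 × 1.462377 = 35.3895
Index = Σ wᵢ·(p₁ᵢ/p₀ᵢ) = 22.6806 + 15.1424 + 24.2459 + 23.0802 + 35.3895 = 120.5386

120.54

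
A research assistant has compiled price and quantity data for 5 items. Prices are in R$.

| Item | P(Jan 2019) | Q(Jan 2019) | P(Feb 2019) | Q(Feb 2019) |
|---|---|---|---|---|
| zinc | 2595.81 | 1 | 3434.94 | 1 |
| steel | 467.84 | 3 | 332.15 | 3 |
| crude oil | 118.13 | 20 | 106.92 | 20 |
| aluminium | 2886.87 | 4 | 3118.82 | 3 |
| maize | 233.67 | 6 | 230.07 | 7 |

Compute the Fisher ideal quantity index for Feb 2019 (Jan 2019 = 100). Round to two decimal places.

86.06

Laspeyres component (base-period weights):
ΣP(Jan 2019)Q(Feb 2019) = 2595.81×1 + 467.84×3 + 118.13×20 + 2886.87×3 + 233.67×7 = 2595.81 + 1403.52 + 2362.6 + 8660.61 + 1635.69 = 16658.23
ΣP(Jan 2019)Q(Jan 2019) = 2595.81×1 + 467.84×3 + 118.13×20 + 2886.87×4 + 233.67×6 = 2595.81 + 1403.52 + 2362.6 + 11547.48 + 1402.02 = 19311.43
L = 16658.23 / 19311.43 × 100 = 86.2610
Paasche component (current-period weights):
ΣP(Feb 2019)Q(Feb 2019) = 3434.94×1 + 332.15×3 + 106.92×20 + 3118.82×3 + 230.07×7 = 3434.94 + 996.45 + 2138.4 + 9356.46 + 1610.49 = 17536.74
ΣP(Feb 2019)Q(Jan 2019) = 3434.94×1 + 332.15×3 + 106.92×20 + 3118.82×4 + 230.07×6 = 3434.94 + 996.45 + 2138.4 + 12475.28 + 1380.42 = 20425.49
P = 17536.74 / 20425.49 × 100 = 85.8571
Fisher = √(L × P) = √(86.2610 × 85.8571) = 86.0588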